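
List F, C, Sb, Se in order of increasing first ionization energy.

C is in period 2, group 14; F is in period 2, group 17; Se is in period 4, group 16; Sb is in period 5, group 15.
IE₁ increases left→right with effective nuclear charge and decreases top→bottom as the valence shell moves farther out.
These span different periods and groups, so the two trends combine.
Se > Sb: relative to Sb, both the across-period and down-group shifts push Se's first ionization energy up.
C > Se: period and group pull opposite ways; the down-group shift dominates (1086 vs 941 kJ/mol).
F > C: both are in period 2; the period trend gives F the larger value.
Approximate values (kJ/mol): C 1086, F 1681, Se 941, Sb 831.
So from lowest to highest: Sb < Se < C < F.

Sb < Se < C < F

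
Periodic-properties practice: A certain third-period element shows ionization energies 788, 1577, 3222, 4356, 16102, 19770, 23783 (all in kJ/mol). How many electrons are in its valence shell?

4

Look for the largest jump between consecutive ionization energies: IE5/IE4 ≈ 3.7, far larger than any earlier ratio.
That jump marks the point where a core electron is being removed. So the atom has 4 valence electrons.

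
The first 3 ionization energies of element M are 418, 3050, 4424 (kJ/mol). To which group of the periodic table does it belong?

Group 1

Look for the largest jump between consecutive ionization energies: IE2/IE1 ≈ 7.3, far larger than any earlier ratio.
That jump marks the point where a core electron is being removed. So the atom has 1 valence electron.
A main-group element with 1 valence electron is in group 1.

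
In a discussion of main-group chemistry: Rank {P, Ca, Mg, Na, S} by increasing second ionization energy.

Ca < Mg < P < S < Na

IE_2 is the cost of taking one more electron from the +1 cation: P⁺ still has 4 valence electrons; Ca⁺ still has 1 valence electron; Mg⁺ still has 1 valence electron; Na⁺ is the bare [Ne] core; S⁺ still has 5 valence electrons.
Breaking into a closed-shell core is much more expensive than removing a leftover valence electron — Na has the largest IE_2 here.
Valence configurations: P⁺ [Ne]3s²3p², Ca⁺ [Ar]4s¹, Mg⁺ [Ne]3s¹, S⁺ [Ne]3s²3p³.
The numbers (kJ/mol): P 1907, Ca 1145, Mg 1451, Na 4562, S 2252.
Putting it together, IE_2: Ca < Mg < P < S < Na.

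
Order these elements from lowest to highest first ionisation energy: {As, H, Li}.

First ionization energy rises across a period (greater Z_eff holds electrons more tightly) and falls down a group (valence electrons are farther from the nucleus).
These span different periods and groups, so the two trends combine.
As > Li: period and group pull opposite ways; the across-period shift dominates (947 vs 520 kJ/mol).
H > As: period and group pull opposite ways; the down-group shift dominates (1312 vs 947 kJ/mol).
Tabulated first ionization energy (kJ/mol): H 1312, Li 520, As 947.
So from lowest to highest: Li < As < H.

Li, As, H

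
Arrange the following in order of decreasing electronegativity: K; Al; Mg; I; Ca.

Mg is in period 3, group 2; Al is in period 3, group 13; K is in period 4, group 1; Ca is in period 4, group 2; I is in period 5, group 17.
Atoms toward the upper right of the periodic table pull bonding electrons most strongly.
Here both period and group differ, so the two effects have to be weighed against each other.
Ca > K: Ca lies to the right of K in period 4, so the across-period effect alone puts Ca higher.
Mg > Ca: Mg sits above Ca in group 2, so the down-group effect alone puts Mg higher.
Al > Mg: Al lies to the right of Mg in period 3, so the across-period effect alone puts Al higher.
I > Al: period and group pull opposite ways; the across-period shift dominates (2.66 vs 1.61).
Tabulated electronegativity (Pauling): Mg 1.31, Al 1.61, K 0.82, Ca 1.00, I 2.66.
So from highest to lowest: I > Al > Mg > Ca > K.

I, Al, Mg, Ca, K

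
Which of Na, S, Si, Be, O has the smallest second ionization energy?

Si

After 1 electron has been removed, what remains? Na⁺ is the bare [Ne] core; S⁺ still has 5 valence electrons; Si⁺ still has 3 valence electrons; Be⁺ still has 1 valence electron; O⁺ still has 5 valence electrons.
Core electrons are held far more tightly than valence electrons, so Na tops the IE_2 order.
Valence configurations: S⁺ [Ne]3s²3p³, Si⁺ [Ne]3s²3p¹, Be⁺ [He]2s¹, O⁺ [He]2s²2p³.
Approximate IE_2 values (kJ/mol): Na 4562, S 2252, Si 1577, Be 1757, O 3388.
So the second ionization energies run Si < Be < S < O < Na.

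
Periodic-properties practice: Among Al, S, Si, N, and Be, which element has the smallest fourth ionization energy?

Si

The fourth ionization energy removes an electron from the +3 ion. For each element: Al³⁺ is the bare [Ne] core; S³⁺ still has 3 valence electrons; Si³⁺ still has 1 valence electron; N³⁺ still has 2 valence electrons; Be³⁺ is already 1 electron into the core.
Core electrons are held far more tightly than valence electrons, so Al and Be top the IE_4 order.
Valence configurations: S³⁺ [Ne]3s²3p¹, Si³⁺ [Ne]3s¹, N³⁺ [He]2s².
Approximate IE_4 values (kJ/mol): Al 11577, S 4556, Si 4356, N 7475, Be 21007.
Putting it together, IE_4: Si < S < N < Al < Be.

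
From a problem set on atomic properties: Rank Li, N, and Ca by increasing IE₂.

IE_2 is the cost of taking one more electron from the +1 cation: Li⁺ is the bare [He] core; N⁺ still has 4 valence electrons; Ca⁺ still has 1 valence electron.
Breaking into a closed-shell core is much more expensive than removing a leftover valence electron — Li has the largest IE_2 here.
Valence configurations: N⁺ [He]2s²2p², Ca⁺ [Ar]4s¹.
The numbers (kJ/mol): Li 7298, N 2856, Ca 1145.
Putting it together, IE_2: Ca < N < Li.

Ca < N < Li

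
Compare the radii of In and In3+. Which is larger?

Forming In3+ removes 3 electrons from In. Fewer electrons for the same nuclear charge means less shielding and a higher Z_eff on the remaining electrons, and for main-group metals the entire outer shell is lost.
A cation is smaller than its parent atom: In3+ < In.

In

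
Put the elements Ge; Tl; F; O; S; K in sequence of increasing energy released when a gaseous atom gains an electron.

Tl < K < Ge < O < S < F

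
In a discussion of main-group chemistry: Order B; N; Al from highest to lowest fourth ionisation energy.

After 3 electrons have been removed, what remains? B³⁺ is the bare [He] core; N³⁺ still has 2 valence electrons; Al³⁺ is the bare [Ne] core.
Core electrons are held far more tightly than valence electrons, so Al and B top the IE_4 order.
The numbers (kJ/mol): B 25026, N 7475, Al 11577.
Overall IE_4 order: N < Al < B.

B > Al > N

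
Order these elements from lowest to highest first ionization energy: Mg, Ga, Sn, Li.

Li < Ga < Sn < Mg

Li is in period 2, group 1; Mg is in period 3, group 2; Ga is in period 4, group 13; Sn is in period 5, group 14.
First ionization energy rises across a period (greater Z_eff holds electrons more tightly) and falls down a group (valence electrons are farther from the nucleus).
A diagonal step moves right (one effect) and down (the opposite effect) at once.
Ga > Li: the two effects oppose for this pair; the across-period effect wins (579 vs 520 kJ/mol).
Sn > Ga: period and group pull opposite ways; the across-period shift dominates (709 vs 579 kJ/mol).
Mg > Sn: period and group pull opposite ways; the down-group shift dominates (738 vs 709 kJ/mol).
For reference (kJ/mol): Li 520, Mg 738, Ga 579, Sn 709.
So from lowest to highest: Li < Ga < Sn < Mg.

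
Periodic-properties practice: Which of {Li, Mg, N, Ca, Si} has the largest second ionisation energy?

Li

After 1 electron has been removed, what remains? Li⁺ is the bare [He] core; Mg⁺ still has 1 valence electron; N⁺ still has 4 valence electrons; Ca⁺ still has 1 valence electron; Si⁺ still has 3 valence electrons.
Pulling an electron out of a noble-gas core costs far more than removing a remaining valence electron, so Li sits at the high end of IE_2.
Valence configurations: Mg⁺ [Ne]3s¹, N⁺ [He]2s²2p², Ca⁺ [Ar]4s¹, Si⁺ [Ne]3s²3p¹.
Approximate IE_2 values (kJ/mol): Li 7298, Mg 1451, N 2856, Ca 1145, Si 1577.
Overall IE_2 order: Ca < Mg < Si < N < Li.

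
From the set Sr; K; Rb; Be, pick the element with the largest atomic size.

Be is in period 2, group 2; K is in period 4, group 1; Rb is in period 5, group 1; Sr is in period 5, group 2.
Across a period the added protons contract the valence shell; down a group each new principal shell makes the atom larger.
Here both period and group differ, so the two effects have to be weighed against each other.
Sr > Be: Sr sits below Be in group 2, so the down-group effect alone puts Sr larger.
K > Sr: period and group pull opposite ways; the across-period shift dominates (196 vs 185 pm).
Rb > K: they share group 1; the group trend gives Rb the larger value.
For reference (pm): Be 102, K 196, Rb 210, Sr 185.
The largest atomic size among these belongs to Rb.

Rb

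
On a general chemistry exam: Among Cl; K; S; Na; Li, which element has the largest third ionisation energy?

Li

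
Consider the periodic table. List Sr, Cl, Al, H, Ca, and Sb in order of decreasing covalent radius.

Sr > Ca > Sb > Al > Cl > H

Radius decreases left→right (rising Z_eff, same n) and increases top→bottom (higher n).
Neither a single period nor a single group — weigh both effects.
Cl > H: the two effects oppose for this pair; the down-group effect wins (99 vs 32 pm).
Al > Cl: both are in period 3; the period trend gives Al the larger value.
Sb > Al: period and group pull opposite ways; the down-group shift dominates (140 vs 126 pm).
Ca > Sb: the two effects oppose for this pair; the across-period effect wins (171 vs 140 pm).
Sr > Ca: they share group 2; the group trend gives Sr the larger value.
Approximate values (pm): H 32, Al 126, Cl 99, Ca 171, Sr 185, Sb 140.
So from largest to smallest: Sr > Ca > Sb > Al > Cl > H.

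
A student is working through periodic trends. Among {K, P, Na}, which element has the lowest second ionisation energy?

P

The second ionization energy removes an electron from the +1 ion. For each element: K⁺ is the bare [Ar] core; P⁺ still has 4 valence electrons; Na⁺ is the bare [Ne] core.
Breaking into a closed-shell core is much more expensive than removing a leftover valence electron — K and Na have the largest IE_2 here.
The numbers (kJ/mol): K 3052, P 1907, Na 4562.
Overall IE_2 order: P < K < Na.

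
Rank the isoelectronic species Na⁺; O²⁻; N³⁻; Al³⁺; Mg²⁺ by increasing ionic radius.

Al³⁺, Mg²⁺, Na⁺, O²⁻, N³⁻

All of these have 10 electrons, so size is governed by nuclear charge alone: the more protons, the stronger the pull on the same electron cloud, and the smaller the ion.
Nuclear charges: Al³⁺ (Z=13), Mg²⁺ (Z=12), Na⁺ (Z=11), O²⁻ (Z=8), N³⁻ (Z=7).
Smallest to largest: Al³⁺ < Mg²⁺ < Na⁺ < O²⁻ < N³⁻.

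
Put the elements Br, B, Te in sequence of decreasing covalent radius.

Across a period the added protons contract the valence shell; down a group each new principal shell makes the atom larger.
Neither a single period nor a single group — weigh both effects.
Br > B: period and group pull opposite ways; the down-group shift dominates (114 vs 85 pm).
Te > Br: relative to Br, both the across-period and down-group shifts push Te's atomic radius up.
Approximate values (pm): B 85, Br 114, Te 136.
So from largest to smallest: Te > Br > B.

Te > Br > B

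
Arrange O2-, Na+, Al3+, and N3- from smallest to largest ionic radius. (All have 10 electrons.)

All of these have 10 electrons, so size is governed by nuclear charge alone: the more protons, the stronger the pull on the same electron cloud, and the smaller the ion.
Nuclear charges: Al3+ (Z=13), Na+ (Z=11), O2- (Z=8), N3- (Z=7).
Smallest to largest: Al3+ < Na+ < O2- < N3-.

Al3+, Na+, O2-, N3-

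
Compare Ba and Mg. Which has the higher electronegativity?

Electronegativity increases across a period and decreases down a group, tracking effective nuclear charge and atomic size.
All are in group 2, so electronegativity increases up the group.
So Mg has the higher electronegativity (Mg > Ba).

Mg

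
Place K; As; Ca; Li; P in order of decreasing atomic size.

Li is in period 2, group 1; P is in period 3, group 15; K is in period 4, group 1; Ca is in period 4, group 2; As is in period 4, group 15.
Moving right in a period, electrons are added to the same shell under a stronger nuclear pull, so atoms get smaller; moving down, a new shell is opened and atoms get larger.
Neither a single period nor a single group — weigh both effects.
As > P: As sits below P in group 15, so the down-group effect alone puts As larger.
Li > As: the two effects oppose for this pair; the across-period effect wins (133 vs 121 pm).
Ca > Li: period and group pull opposite ways; the down-group shift dominates (171 vs 133 pm).
K > Ca: K lies to the left of Ca in period 4, so the across-period effect alone puts K larger.
For reference (pm): Li 133, P 111, K 196, Ca 171, As 121.
So from largest to smallest: K > Ca > Li > As > P.

K, Ca, Li, As, P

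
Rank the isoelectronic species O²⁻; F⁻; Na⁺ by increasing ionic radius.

Na⁺, F⁻, O²⁻

All of these have 10 electrons, so size is governed by nuclear charge alone: the more protons, the stronger the pull on the same electron cloud, and the smaller the ion.
Nuclear charges: Na⁺ (Z=11), F⁻ (Z=9), O²⁻ (Z=8).
Smallest to largest: Na⁺ < F⁻ < O²⁻.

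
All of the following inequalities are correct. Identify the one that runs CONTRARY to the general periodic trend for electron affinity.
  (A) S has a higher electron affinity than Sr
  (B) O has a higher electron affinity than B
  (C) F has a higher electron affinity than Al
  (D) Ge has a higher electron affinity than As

(D)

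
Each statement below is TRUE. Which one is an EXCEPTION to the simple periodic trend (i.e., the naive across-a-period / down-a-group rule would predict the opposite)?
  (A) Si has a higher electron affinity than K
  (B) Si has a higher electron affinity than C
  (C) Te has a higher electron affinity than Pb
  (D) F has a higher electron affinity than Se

The general trend: electron affinity increases across a period and decreases down a group.
(A) Si (period 3, group 14) vs K (period 4, group 1): the stated order agrees with the simple trend.
(B) Si (period 3, group 14) vs C (period 2, group 14): the stated order contradicts the simple trend.
(C) Te (period 5, group 16) vs Pb (period 6, group 14): the stated order agrees with the simple trend.
(D) F (period 2, group 17) vs Se (period 4, group 16): the stated order agrees with the simple trend.
The exception is (B): Si's larger, more diffuse 3p orbitals accept an added electron slightly more readily than C's compact 2p.

(B)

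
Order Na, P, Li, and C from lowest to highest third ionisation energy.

After 2 electrons have been removed, what remains? Na²⁺ is already 1 electron into the core; P²⁺ still has 3 valence electrons; Li²⁺ is already 1 electron into the core; C²⁺ still has 2 valence electrons.
Breaking into a closed-shell core is much more expensive than removing a leftover valence electron — Na and Li have the largest IE_3 here.
Valence configurations: P²⁺ [Ne]3s²3p¹, C²⁺ [He]2s².
Tabulated IE_3 (kJ/mol): Na 6910, P 2914, Li 11815, C 4620.
Putting it together, IE_3: P < C < Na < Li.

P < C < Na < Li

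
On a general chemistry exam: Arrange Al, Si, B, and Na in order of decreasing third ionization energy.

After 2 electrons have been removed, what remains? Al²⁺ still has 1 valence electron; Si²⁺ still has 2 valence electrons; B²⁺ still has 1 valence electron; Na²⁺ is already 1 electron into the core.
Pulling an electron out of a noble-gas core costs far more than removing a remaining valence electron, so Na sits at the high end of IE_3.
Valence configurations: Al²⁺ [Ne]3s¹, Si²⁺ [Ne]3s², B²⁺ [He]2s¹.
Tabulated IE_3 (kJ/mol): Al 2745, Si 3232, B 3660, Na 6910.
Hence IE_3: Al < Si < B < Na.

Na, B, Si, Al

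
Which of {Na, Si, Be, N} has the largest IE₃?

Be

Consider each +2 ion: Na²⁺ is already 1 electron into the core; Si²⁺ still has 2 valence electrons; Be²⁺ is the bare [He] core; N²⁺ still has 3 valence electrons.
Breaking into a closed-shell core is much more expensive than removing a leftover valence electron — Na and Be have the largest IE_3 here.
Valence configurations: Si²⁺ [Ne]3s², N²⁺ [He]2s²2p¹.
The numbers (kJ/mol): Na 6910, Si 3232, Be 14849, N 4578.
So the third ionization energies run Si < N < Na < Be.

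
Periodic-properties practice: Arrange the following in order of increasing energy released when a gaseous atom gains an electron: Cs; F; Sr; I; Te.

Electron affinity generally becomes more exothermic across a period toward the halogens and less exothermic down a group.
These span different periods and groups, so the two trends combine.
Cs > Sr: this pair runs against the simple trend — see the exception note.
Te > Cs: both effects reinforce here, so Te is clearly the higher of the two.
I > Te: both are in period 5; the period trend gives I the larger value.
F > I: F sits above I in group 17, so the down-group effect alone puts F higher.
Note the exception: Cs has a higher electron affinity than Sr, contrary to the simple trend — adding an electron to Sr (ns²) has to open a new, higher-energy np subshell, which is unfavourable.
For reference (kJ/mol): F 328, Sr 5, Te 190, I 295, Cs 46.
So from lowest to highest: Sr < Cs < Te < I < F.

Sr, Cs, Te, I, F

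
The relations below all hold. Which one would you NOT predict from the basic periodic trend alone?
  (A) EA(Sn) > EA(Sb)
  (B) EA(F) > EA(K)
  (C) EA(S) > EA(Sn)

The general trend: electron affinity increases across a period and decreases down a group.
(A) Sn (period 5, group 14) vs Sb (period 5, group 15): the stated order contradicts the simple trend.
(B) F (period 2, group 17) vs K (period 4, group 1): the stated order agrees with the simple trend.
(C) S (period 3, group 16) vs Sn (period 5, group 14): the stated order agrees with the simple trend.
The exception is (A): adding an electron to Sb's half-filled 5p³ is unfavourable, so Sn has the more exothermic EA.

(A)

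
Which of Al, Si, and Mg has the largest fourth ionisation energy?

After 3 electrons have been removed, what remains? Al³⁺ is the bare [Ne] core; Si³⁺ still has 1 valence electron; Mg³⁺ is already 1 electron into the core.
Pulling an electron out of a noble-gas core costs far more than removing a remaining valence electron, so Mg and Al sit at the high end of IE_4.
Approximate IE_4 values (kJ/mol): Al 11577, Si 4356, Mg 10543.
Overall IE_4 order: Si < Mg < Al.

Al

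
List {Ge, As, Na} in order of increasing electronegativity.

Na < Ge < As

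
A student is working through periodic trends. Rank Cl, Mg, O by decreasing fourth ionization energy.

Mg > O > Cl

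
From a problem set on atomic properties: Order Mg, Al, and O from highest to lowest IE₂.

After 1 electron has been removed, what remains? Mg⁺ still has 1 valence electron; Al⁺ still has 2 valence electrons; O⁺ still has 5 valence electrons.
All are still removing valence electrons, so compare the +1 ions as you would atoms: IE_2 generally rises across a period (higher Z_eff) and falls down a group (larger shell), subject to the usual subshell exceptions.
Valence configurations: Mg⁺ [Ne]3s¹, Al⁺ [Ne]3s², O⁺ [He]2s²2p³.
Tabulated IE_2 (kJ/mol): Mg 1451, Al 1817, O 3388.
Overall IE_2 order: Mg < Al < O.

O > Al > Mg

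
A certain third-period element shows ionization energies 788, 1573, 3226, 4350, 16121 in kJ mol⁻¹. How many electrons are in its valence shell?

Look for the largest jump between consecutive ionization energies: IE5/IE4 ≈ 3.7, far larger than any earlier ratio.
That jump marks the point where a core electron is being removed. So the atom has 4 valence electrons.

4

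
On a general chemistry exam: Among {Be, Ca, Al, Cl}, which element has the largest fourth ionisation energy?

The fourth ionization energy removes an electron from the +3 ion. For each element: Be³⁺ is already 1 electron into the core; Ca³⁺ is already 1 electron into the core; Al³⁺ is the bare [Ne] core; Cl³⁺ still has 4 valence electrons.
Breaking into a closed-shell core is much more expensive than removing a leftover valence electron — Ca, Al and Be have the largest IE_4 here.
The numbers (kJ/mol): Be 21007, Ca 6491, Al 11577, Cl 5159.
Hence IE_4: Cl < Ca < Al < Be.

Be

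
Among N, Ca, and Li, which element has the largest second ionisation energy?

Li

Consider each +1 ion: N⁺ still has 4 valence electrons; Ca⁺ still has 1 valence electron; Li⁺ is the bare [He] core.
Pulling an electron out of a noble-gas core costs far more than removing a remaining valence electron, so Li sits at the high end of IE_2.
Valence configurations: N⁺ [He]2s²2p², Ca⁺ [Ar]4s¹.
Tabulated IE_2 (kJ/mol): N 2856, Ca 1145, Li 7298.
Overall IE_2 order: Ca < N < Li.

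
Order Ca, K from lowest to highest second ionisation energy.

Ca < K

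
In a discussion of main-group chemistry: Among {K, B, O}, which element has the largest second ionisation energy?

Consider each +1 ion: K⁺ is the bare [Ar] core; B⁺ still has 2 valence electrons; O⁺ still has 5 valence electrons.
Usually core removal costs more than valence removal, but here the competition is close: a tightly held n=2 valence electron can cost more to remove than an n=3 core electron, so the actual values have to decide it.
Valence configurations: B⁺ [He]2s², O⁺ [He]2s²2p³.
The numbers (kJ/mol): K 3052, B 2427, O 3388.
Overall IE_2 order: B < K < O.

O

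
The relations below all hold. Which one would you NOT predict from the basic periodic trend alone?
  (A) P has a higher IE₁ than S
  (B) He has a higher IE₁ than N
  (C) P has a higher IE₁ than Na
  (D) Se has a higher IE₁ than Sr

(A)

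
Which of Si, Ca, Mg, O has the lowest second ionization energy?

Ca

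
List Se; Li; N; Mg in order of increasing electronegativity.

Li, Mg, Se, N

Li is in period 2, group 1; N is in period 2, group 15; Mg is in period 3, group 2; Se is in period 4, group 16.
Atoms toward the upper right of the periodic table pull bonding electrons most strongly.
These span different periods and groups, so the two trends combine.
Mg > Li: the two effects oppose for this pair; the across-period effect wins (1.31 vs 0.98).
Se > Mg: the two effects oppose for this pair; the across-period effect wins (2.55 vs 1.31).
N > Se: period and group pull opposite ways; the down-group shift dominates (3.04 vs 2.55).
For reference (Pauling): Li 0.98, N 3.04, Mg 1.31, Se 2.55.
So from lowest to highest: Li < Mg < Se < N.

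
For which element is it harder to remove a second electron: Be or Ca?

Be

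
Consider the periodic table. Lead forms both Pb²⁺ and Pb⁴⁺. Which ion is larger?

Pb²⁺

Both ions have Z = 82 protons, but Pb⁴⁺ has lost more electrons, so its remaining electrons feel a larger effective nuclear charge per electron and are pulled in more tightly.
Higher positive charge → smaller ion, so Pb²⁺ > Pb⁴⁺.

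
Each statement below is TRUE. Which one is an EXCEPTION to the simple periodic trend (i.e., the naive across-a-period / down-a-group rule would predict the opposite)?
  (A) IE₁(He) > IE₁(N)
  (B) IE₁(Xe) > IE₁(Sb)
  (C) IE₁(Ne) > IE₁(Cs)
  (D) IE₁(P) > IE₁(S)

(D)

The general trend: IE₁ increases across a period and decreases down a group.
(A) He (period 1, group 18) vs N (period 2, group 15): the stated order agrees with the simple trend.
(B) Xe (period 5, group 18) vs Sb (period 5, group 15): the stated order agrees with the simple trend.
(C) Ne (period 2, group 18) vs Cs (period 6, group 1): the stated order agrees with the simple trend.
(D) P (period 3, group 15) vs S (period 3, group 16): the stated order contradicts the simple trend.
The exception is (D): S (3p⁴) ionizes more easily than half-filled P (3p³) because the paired 3p electron in S is pushed out by e⁻–e⁻ repulsion.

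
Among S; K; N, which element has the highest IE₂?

The second ionization energy removes an electron from the +1 ion. For each element: S⁺ still has 5 valence electrons; K⁺ is the bare [Ar] core; N⁺ still has 4 valence electrons.
Core electrons are held far more tightly than valence electrons, so K tops the IE_2 order.
Valence configurations: S⁺ [Ne]3s²3p³, N⁺ [He]2s²2p².
Tabulated IE_2 (kJ/mol): S 2252, K 3052, N 2856.
Overall IE_2 order: S < N < K.

K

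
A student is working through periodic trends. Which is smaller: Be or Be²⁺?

Be²⁺

Forming Be²⁺ removes 2 electrons from Be. Fewer electrons for the same nuclear charge means less shielding and a higher Z_eff on the remaining electrons, and for main-group metals the entire outer shell is lost.
A cation is smaller than its parent atom: Be²⁺ < Be.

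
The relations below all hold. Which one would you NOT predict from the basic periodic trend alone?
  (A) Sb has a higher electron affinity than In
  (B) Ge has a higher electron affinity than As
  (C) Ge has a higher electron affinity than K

The general trend: electron affinity increases across a period and decreases down a group.
(A) Sb (period 5, group 15) vs In (period 5, group 13): the stated order agrees with the simple trend.
(B) Ge (period 4, group 14) vs As (period 4, group 15): the stated order contradicts the simple trend.
(C) Ge (period 4, group 14) vs K (period 4, group 1): the stated order agrees with the simple trend.
The exception is (B): adding an electron to As's half-filled 4p³ is unfavourable, so Ge (4p²) has the more exothermic EA.

(B)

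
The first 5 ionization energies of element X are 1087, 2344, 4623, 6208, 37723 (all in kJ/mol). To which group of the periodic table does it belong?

Look for the largest jump between consecutive ionization energies: IE5/IE4 ≈ 6.1, far larger than any earlier ratio.
That jump marks the point where a core electron is being removed. So the atom has 4 valence electrons.
A main-group element with 4 valence electrons is in group 14.

Group 14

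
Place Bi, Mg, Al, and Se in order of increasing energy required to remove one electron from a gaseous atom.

Mg is in period 3, group 2; Al is in period 3, group 13; Se is in period 4, group 16; Bi is in period 6, group 15.
IE₁ increases left→right with effective nuclear charge and decreases top→bottom as the valence shell moves farther out.
These span different periods and groups, so the two trends combine.
Bi > Al: the two effects oppose for this pair; the across-period effect wins (703 vs 578 kJ/mol).
Mg > Bi: the two effects oppose for this pair; the down-group effect wins (738 vs 703 kJ/mol).
Se > Mg: the two effects oppose for this pair; the across-period effect wins (941 vs 738 kJ/mol).
Note the exception: Mg has a higher first ionization energy than Al, contrary to the simple trend — Al's single 3p electron is easier to remove than one from Mg's filled 3s².
Tabulated first ionization energy (kJ/mol): Mg 738, Al 578, Se 941, Bi 703.
So from lowest to highest: Al < Bi < Mg < Se.

Al, Bi, Mg, Se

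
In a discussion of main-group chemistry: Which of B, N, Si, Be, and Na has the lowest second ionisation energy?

The second ionization energy removes an electron from the +1 ion. For each element: B⁺ still has 2 valence electrons; N⁺ still has 4 valence electrons; Si⁺ still has 3 valence electrons; Be⁺ still has 1 valence electron; Na⁺ is the bare [Ne] core.
Core electrons are held far more tightly than valence electrons, so Na tops the IE_2 order.
Valence configurations: B⁺ [He]2s², N⁺ [He]2s²2p², Si⁺ [Ne]3s²3p¹, Be⁺ [He]2s¹.
Approximate IE_2 values (kJ/mol): B 2427, N 2856, Si 1577, Be 1757, Na 4562.
So the second ionization energies run Si < Be < B < N < Na.

Si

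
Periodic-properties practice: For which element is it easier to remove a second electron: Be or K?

The second ionization energy removes an electron from the +1 ion. For each element: Be⁺ still has 1 valence electron; K⁺ is the bare [Ar] core.
Breaking into a closed-shell core is much more expensive than removing a leftover valence electron — K has the largest IE_2 here.
The numbers (kJ/mol): Be 1757, K 3052.
Hence IE_2: Be < K.

Be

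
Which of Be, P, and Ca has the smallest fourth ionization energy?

P

The fourth ionization energy removes an electron from the +3 ion. For each element: Be³⁺ is already 1 electron into the core; P³⁺ still has 2 valence electrons; Ca³⁺ is already 1 electron into the core.
Pulling an electron out of a noble-gas core costs far more than removing a remaining valence electron, so Ca and Be sit at the high end of IE_4.
Approximate IE_4 values (kJ/mol): Be 21007, P 4964, Ca 6491.
Overall IE_4 order: P < Ca < Be.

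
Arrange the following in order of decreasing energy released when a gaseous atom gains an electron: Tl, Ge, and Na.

Ge > Na > Tl

EA tends to increase across a period and decrease down a group, though the pattern is less regular than for IE or radius.
Here both period and group differ, so the two effects have to be weighed against each other.
Na > Tl: the two effects oppose for this pair; the down-group effect wins (53 vs 19 kJ/mol).
Ge > Na: period and group pull opposite ways; the across-period shift dominates (119 vs 53 kJ/mol).
Approximate values (kJ/mol): Na 53, Ge 119, Tl 19.
So from highest to lowest: Ge > Na > Tl.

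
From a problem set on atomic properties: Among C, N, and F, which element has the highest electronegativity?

F

Electronegativity increases across a period and decreases down a group, tracking effective nuclear charge and atomic size.
All lie in period 2, so electronegativity increases left to right.
The highest electronegativity among these belongs to F.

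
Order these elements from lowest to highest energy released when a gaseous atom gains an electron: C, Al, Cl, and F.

Al, C, F, Cl

Adding an electron releases more energy for atoms nearer the top right (short of the noble gases).
These span different periods and groups, so the two trends combine.
C > Al: both effects reinforce here, so C is clearly the higher of the two.
F > C: both are in period 2; the period trend gives F the larger value.
Cl > F: this pair runs against the simple trend — see the exception note.
Note the exception: Cl has a higher electron affinity than F, contrary to the simple trend — F's small 2p subshell makes the incoming electron feel strong e⁻–e⁻ repulsion, so Cl actually releases more energy on gaining an electron.
For reference (kJ/mol): C 122, F 328, Al 42, Cl 349.
So from lowest to highest: Al < C < F < Cl.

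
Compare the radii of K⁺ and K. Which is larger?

Forming K⁺ removes 1 electron from K. Fewer electrons for the same nuclear charge means less shielding and a higher Z_eff on the remaining electrons, and for main-group metals the entire outer shell is lost.
A cation is smaller than its parent atom: K⁺ < K.

K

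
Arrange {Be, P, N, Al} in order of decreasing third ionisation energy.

Be > N > P > Al

After 2 electrons have been removed, what remains? Be²⁺ is the bare [He] core; P²⁺ still has 3 valence electrons; N²⁺ still has 3 valence electrons; Al²⁺ still has 1 valence electron.
Breaking into a closed-shell core is much more expensive than removing a leftover valence electron — Be has the largest IE_3 here.
Valence configurations: P²⁺ [Ne]3s²3p¹, N²⁺ [He]2s²2p¹, Al²⁺ [Ne]3s¹.
Tabulated IE_3 (kJ/mol): Be 14849, P 2914, N 4578, Al 2745.
Hence IE_3: Al < P < N < Be.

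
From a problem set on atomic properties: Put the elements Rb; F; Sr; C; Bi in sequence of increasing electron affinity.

C is in period 2, group 14; F is in period 2, group 17; Rb is in period 5, group 1; Sr is in period 5, group 2; Bi is in period 6, group 15.
EA tends to increase across a period and decrease down a group, though the pattern is less regular than for IE or radius.
Here both period and group differ, so the two effects have to be weighed against each other.
Rb > Sr: this pair runs against the simple trend — see the exception note.
Bi > Rb: period and group pull opposite ways; the across-period shift dominates (91 vs 47 kJ/mol).
C > Bi: the two effects oppose for this pair; the down-group effect wins (122 vs 91 kJ/mol).
F > C: F lies to the right of C in period 2, so the across-period effect alone puts F higher.
Note the exception: Rb has a higher electron affinity than Sr, contrary to the simple trend — adding an electron to Sr (ns²) has to open a new, higher-energy np subshell, which is unfavourable.
Approximate values (kJ/mol): C 122, F 328, Rb 47, Sr 5, Bi 91.
So from lowest to highest: Sr < Rb < Bi < C < F.

Sr < Rb < Bi < C < F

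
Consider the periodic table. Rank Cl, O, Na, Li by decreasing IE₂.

Li > Na > O > Cl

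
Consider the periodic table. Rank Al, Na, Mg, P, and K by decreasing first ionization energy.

Na is in period 3, group 1; Mg is in period 3, group 2; Al is in period 3, group 13; P is in period 3, group 15; K is in period 4, group 1.
IE₁ increases left→right with effective nuclear charge and decreases top→bottom as the valence shell moves farther out.
These span different periods and groups, so the two trends combine.
Na > K: they share group 1; the group trend gives Na the larger value.
Al > Na: Al lies to the right of Na in period 3, so the across-period effect alone puts Al higher.
Mg > Al: this pair runs against the simple trend — see the exception note.
P > Mg: both are in period 3; the period trend gives P the larger value.
Note the exception: Mg has a higher first ionization energy than Al, contrary to the simple trend — Al's single 3p electron is easier to remove than one from Mg's filled 3s².
Approximate values (kJ/mol): Na 496, Mg 738, Al 578, P 1012, K 419.
So from highest to lowest: P > Mg > Al > Na > K.

P > Mg > Al > Na > K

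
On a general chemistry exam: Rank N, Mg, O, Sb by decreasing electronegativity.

O > N > Sb > Mg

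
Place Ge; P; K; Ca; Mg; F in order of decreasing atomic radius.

F is in period 2, group 17; Mg is in period 3, group 2; P is in period 3, group 15; K is in period 4, group 1; Ca is in period 4, group 2; Ge is in period 4, group 14.
Radius decreases left→right (rising Z_eff, same n) and increases top→bottom (higher n).
Here both period and group differ, so the two effects have to be weighed against each other.
P > F: both effects reinforce here, so P is clearly the larger of the two.
Ge > P: both effects reinforce here, so Ge is clearly the larger of the two.
Mg > Ge: period and group pull opposite ways; the across-period shift dominates (139 vs 121 pm).
Ca > Mg: they share group 2; the group trend gives Ca the larger value.
K > Ca: K lies to the left of Ca in period 4, so the across-period effect alone puts K larger.
Approximate values (pm): F 64, Mg 139, P 111, K 196, Ca 171, Ge 121.
So from largest to smallest: K > Ca > Mg > Ge > P > F.

K > Ca > Mg > Ge > P > F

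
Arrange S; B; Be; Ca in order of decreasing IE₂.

Consider each +1 ion: S⁺ still has 5 valence electrons; B⁺ still has 2 valence electrons; Be⁺ still has 1 valence electron; Ca⁺ still has 1 valence electron.
All are still removing valence electrons, so compare the +1 ions as you would atoms: IE_2 generally rises across a period (higher Z_eff) and falls down a group (larger shell), subject to the usual subshell exceptions.
Valence configurations: S⁺ [Ne]3s²3p³, B⁺ [He]2s², Be⁺ [He]2s¹, Ca⁺ [Ar]4s¹.
Approximate IE_2 values (kJ/mol): S 2252, B 2427, Be 1757, Ca 1145.
Putting it together, IE_2: Ca < Be < S < B.

B > S > Be > Ca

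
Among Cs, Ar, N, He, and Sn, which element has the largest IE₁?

He

Removing the outermost electron gets harder across a period and easier down a group.
Neither a single period nor a single group — weigh both effects.
Sn > Cs: relative to Cs, both the across-period and down-group shifts push Sn's first ionization energy up.
N > Sn: relative to Sn, both the across-period and down-group shifts push N's first ionization energy up.
Ar > N: period and group pull opposite ways; the across-period shift dominates (1521 vs 1402 kJ/mol).
He > Ar: He sits above Ar in group 18, so the down-group effect alone puts He higher.
Approximate values (kJ/mol): He 2372, N 1402, Ar 1521, Sn 709, Cs 376.
The largest IE₁ among these belongs to He.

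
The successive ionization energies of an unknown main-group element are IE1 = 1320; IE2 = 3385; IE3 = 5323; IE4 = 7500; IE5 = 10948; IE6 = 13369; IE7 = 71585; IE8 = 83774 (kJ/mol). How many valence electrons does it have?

Look for the largest jump between consecutive ionization energies: IE7/IE6 ≈ 5.4, far larger than any earlier ratio.
That jump marks the point where a core electron is being removed. So the atom has 6 valence electrons.

6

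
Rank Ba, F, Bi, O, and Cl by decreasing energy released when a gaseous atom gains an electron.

O is in period 2, group 16; F is in period 2, group 17; Cl is in period 3, group 17; Ba is in period 6, group 2; Bi is in period 6, group 15.
Electron affinity generally becomes more exothermic across a period toward the halogens and less exothermic down a group.
These span different periods and groups, so the two trends combine.
Bi > Ba: Bi lies to the right of Ba in period 6, so the across-period effect alone puts Bi higher.
O > Bi: both effects reinforce here, so O is clearly the higher of the two.
F > O: both are in period 2; the period trend gives F the larger value.
Cl > F: this pair runs against the simple trend — see the exception note.
Note the exception: Cl has a higher electron affinity than F, contrary to the simple trend — F's small 2p subshell makes the incoming electron feel strong e⁻–e⁻ repulsion, so Cl actually releases more energy on gaining an electron.
For reference (kJ/mol): O 141, F 328, Cl 349, Ba 14, Bi 91.
So from highest to lowest: Cl > F > O > Bi > Ba.

Cl, F, O, Bi, Ba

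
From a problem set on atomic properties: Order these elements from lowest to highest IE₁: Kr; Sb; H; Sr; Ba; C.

Ba, Sr, Sb, C, H, Kr

H is in period 1, group 1; C is in period 2, group 14; Kr is in period 4, group 18; Sr is in period 5, group 2; Sb is in period 5, group 15; Ba is in period 6, group 2.
First ionization energy rises across a period (greater Z_eff holds electrons more tightly) and falls down a group (valence electrons are farther from the nucleus).
Neither a single period nor a single group — weigh both effects.
Sr > Ba: Sr sits above Ba in group 2, so the down-group effect alone puts Sr higher.
Sb > Sr: both are in period 5; the period trend gives Sb the larger value.
C > Sb: period and group pull opposite ways; the down-group shift dominates (1086 vs 831 kJ/mol).
H > C: the two effects oppose for this pair; the down-group effect wins (1312 vs 1086 kJ/mol).
Kr > H: the two effects oppose for this pair; the across-period effect wins (1351 vs 1312 kJ/mol).
Tabulated first ionization energy (kJ/mol): H 1312, C 1086, Kr 1351, Sr 550, Sb 831, Ba 503.
So from lowest to highest: Ba < Sr < Sb < C < H < Kr.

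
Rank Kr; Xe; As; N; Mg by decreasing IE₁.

N is in period 2, group 15; Mg is in period 3, group 2; As is in period 4, group 15; Kr is in period 4, group 18; Xe is in period 5, group 18.
First ionization energy rises across a period (greater Z_eff holds electrons more tightly) and falls down a group (valence electrons are farther from the nucleus).
Neither a single period nor a single group — weigh both effects.
As > Mg: period and group pull opposite ways; the across-period shift dominates (947 vs 738 kJ/mol).
Xe > As: period and group pull opposite ways; the across-period shift dominates (1170 vs 947 kJ/mol).
Kr > Xe: they share group 18; the group trend gives Kr the larger value.
N > Kr: the two effects oppose for this pair; the down-group effect wins (1402 vs 1351 kJ/mol).
For reference (kJ/mol): N 1402, Mg 738, As 947, Kr 1351, Xe 1170.
So from highest to lowest: N > Kr > Xe > As > Mg.

N, Kr, Xe, As, Mg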